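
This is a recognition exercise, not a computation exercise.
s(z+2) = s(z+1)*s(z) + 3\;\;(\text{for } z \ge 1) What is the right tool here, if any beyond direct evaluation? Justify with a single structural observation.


Verdict: no special technique — nonlinear feedback in the recursion rules out every root- or factor-based technique.


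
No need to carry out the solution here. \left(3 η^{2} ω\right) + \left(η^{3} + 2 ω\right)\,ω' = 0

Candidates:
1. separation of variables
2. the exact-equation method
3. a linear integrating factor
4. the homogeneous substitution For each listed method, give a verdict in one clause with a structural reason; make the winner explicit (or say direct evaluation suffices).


Diagnosis: the exact-equation method — check exactness first: here it holds (3 η^{2} ω, η^{3} + 2 ω have matching cross partials), so no integrating factor is needed.
- separation of variables — the two dependences are entangled, not a clean product of one-variable pieces.
- the exact-equation method — yes — fits the structure here.
- a linear integrating factor — a nonlinear term in the unknown puts this outside the integrating-factor template.
- the homogeneous substitution: solved for the derivative, the right side changes under joint scaling of the two variables.


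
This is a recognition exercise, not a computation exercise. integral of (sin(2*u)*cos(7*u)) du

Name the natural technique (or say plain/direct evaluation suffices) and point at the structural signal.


Method: a trigonometric identity — split sin(2*u)*cos(7*u) with the angle-addition identities: the resulting sum integrates term by term.


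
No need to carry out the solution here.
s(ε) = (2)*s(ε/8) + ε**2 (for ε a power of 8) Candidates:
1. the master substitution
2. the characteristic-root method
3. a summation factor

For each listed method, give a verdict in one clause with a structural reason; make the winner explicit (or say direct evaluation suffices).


Verdict: the master substitution — the argument contracts 8-fold per step: reindex ε exponentially and solve the linear recurrence in the new index.
- the master substitution: a fit — the right tool for this form.
- the characteristic-root method: the recursion divides its index rather than shifting it — outside the constant-shift family the root method covers.
- a summation factor — a divided-index call is outside the fixed-shift first-order family a summation factor normalizes.


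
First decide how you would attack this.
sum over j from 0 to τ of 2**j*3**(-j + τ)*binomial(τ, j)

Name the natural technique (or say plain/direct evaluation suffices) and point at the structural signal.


Verdict: the binomial theorem — terms weighting binomial(τ, j) against matched powers of 2 and 3 reassemble into (2 + 3)^τ by the binomial theorem.


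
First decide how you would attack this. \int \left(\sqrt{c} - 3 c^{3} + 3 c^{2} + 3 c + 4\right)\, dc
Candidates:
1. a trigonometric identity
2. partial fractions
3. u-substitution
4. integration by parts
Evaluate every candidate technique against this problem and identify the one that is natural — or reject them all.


Technique: no special technique — scan for structure and find none: constant multiples of powers of c, integrate directly.
- a trigonometric identity — no sine or cosine appears, so there is nothing for a trigonometric identity to act on.
- partial fractions — the expression is not a ratio of polynomials that decomposes further.
- u-substitution — no subexpression of the integrand pairs with its own derivative as a factor — individual terms may offer their own substitutions, but any change of variable covering the whole integral would have to be constructed from outside the expression.
- integration by parts: the nonconstant-polynomial-times-standard-kernel pattern (an exp, sine, cosine, or logarithm partner) is absent.


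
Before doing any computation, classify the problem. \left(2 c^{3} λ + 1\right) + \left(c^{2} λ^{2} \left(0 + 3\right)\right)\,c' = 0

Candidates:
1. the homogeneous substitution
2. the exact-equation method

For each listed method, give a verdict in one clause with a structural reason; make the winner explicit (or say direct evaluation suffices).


Method: the exact-equation method — because the two cross partials coincide, the form is conservative as written — recover its potential in (λ, c).
- the homogeneous substitution — the slope is not a function of the ratio of the variables alone.
- the exact-equation method — applies; the problem has the shape this method handles.


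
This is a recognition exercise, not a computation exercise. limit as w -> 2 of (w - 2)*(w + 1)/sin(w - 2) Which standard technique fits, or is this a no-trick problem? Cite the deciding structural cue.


Verdict: l'Hôpital's rule (0/0) — numerator and denominator both vanish at 2 — a genuine 0/0 form, which is exactly when l'Hôpital applies. One could equally expand both pieces locally and compare leading terms; the rule does that in one stroke.


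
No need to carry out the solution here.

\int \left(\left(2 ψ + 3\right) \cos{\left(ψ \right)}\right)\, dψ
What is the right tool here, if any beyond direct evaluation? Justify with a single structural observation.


Verdict: integration by parts — a polynomial factor 2 ψ + 3 multiplies \cos{\left(ψ \right)}; differentiating 2 ψ + 3 lowers its degree while \cos{\left(ψ \right)} integrates cleanly, so parts wins.


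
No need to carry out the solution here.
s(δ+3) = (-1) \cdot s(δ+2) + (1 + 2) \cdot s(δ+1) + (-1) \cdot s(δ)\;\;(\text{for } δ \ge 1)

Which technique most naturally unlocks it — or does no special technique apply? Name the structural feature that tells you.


Technique: the characteristic-root method — the recurrence treats every index alike (constant coefficients, no forcing) — precisely the regime where r^δ trials close it.


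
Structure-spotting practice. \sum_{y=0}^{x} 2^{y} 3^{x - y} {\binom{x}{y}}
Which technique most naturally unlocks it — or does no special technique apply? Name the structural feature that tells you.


Verdict: the binomial theorem — {\binom{x}{y}} weighting matched powers of 2 and 3 is the expanded form of (2 + 3)^x — fold it back up.


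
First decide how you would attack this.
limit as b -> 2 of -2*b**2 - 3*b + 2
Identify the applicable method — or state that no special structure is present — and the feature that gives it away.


Method: no special technique — no vanishing denominator and no indeterminate clash at the point — evaluation is immediate.


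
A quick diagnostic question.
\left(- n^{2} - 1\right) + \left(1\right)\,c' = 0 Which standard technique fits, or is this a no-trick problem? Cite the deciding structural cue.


Best approach: no special technique — with c absent the equation is not coupled at all: direct integration in n.


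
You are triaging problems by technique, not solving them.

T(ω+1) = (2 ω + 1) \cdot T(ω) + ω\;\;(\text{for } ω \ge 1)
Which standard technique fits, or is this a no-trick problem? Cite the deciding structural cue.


Diagnosis: a summation factor — with the index-dependent coefficient 2 ω + 1, dividing by the cumulative product turns the left side into a pure difference.


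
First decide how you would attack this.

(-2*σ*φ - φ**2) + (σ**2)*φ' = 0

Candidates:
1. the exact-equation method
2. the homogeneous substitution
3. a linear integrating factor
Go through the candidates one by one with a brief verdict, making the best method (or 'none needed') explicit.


Best approach: the homogeneous substitution — solved for the derivative, the right side is unchanged under scaling σ and φ together — it depends only on the ratio φ/σ, so substitute a single ratio variable. This doubles as a Bernoulli equation in the unknown as written; the homogeneous route needs no setup at all.
- the exact-equation method — exactness fails on the nose — the mixed partials do not match.
- the homogeneous substitution: applies; the problem has the shape this method handles.
- a linear integrating factor: a nonlinear term in the unknown puts this outside the integrating-factor template.


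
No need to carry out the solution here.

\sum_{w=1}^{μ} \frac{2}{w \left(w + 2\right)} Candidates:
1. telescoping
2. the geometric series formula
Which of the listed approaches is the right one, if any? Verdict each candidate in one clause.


Technique: telescoping — \frac{2}{w \left(w + 2\right)} decomposes into shift-paired simple fractions; the series telescopes to finitely many boundary pieces.
- telescoping: yes — fits the structure here.
- the geometric series formula — the term-to-term ratio changes with the index, so the geometric formula cannot close it.


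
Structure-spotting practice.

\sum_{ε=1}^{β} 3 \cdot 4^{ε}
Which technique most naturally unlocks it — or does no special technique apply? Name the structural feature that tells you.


Diagnosis: the geometric series formula — the ratio of consecutive terms is the constant 4, independent of the index — a geometric sum.


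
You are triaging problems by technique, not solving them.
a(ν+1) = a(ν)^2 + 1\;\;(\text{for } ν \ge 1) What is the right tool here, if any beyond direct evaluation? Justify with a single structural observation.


Diagnosis: no special technique — a nonlinear dependence on earlier terms breaks linearity, and with it every superposition-based closed form.


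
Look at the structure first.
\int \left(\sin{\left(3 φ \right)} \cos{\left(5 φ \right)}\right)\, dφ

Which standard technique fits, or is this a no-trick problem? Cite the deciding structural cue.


Technique: a trigonometric identity — cross-frequency products like \sin{\left(3 φ \right)} \cos{\left(5 φ \right)} are the textbook product-to-sum case — the identity converts them to directly integrable sinusoids.


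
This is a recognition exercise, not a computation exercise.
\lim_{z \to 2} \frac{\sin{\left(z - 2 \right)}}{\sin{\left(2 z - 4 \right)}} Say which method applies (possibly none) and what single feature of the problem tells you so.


Method: l'Hôpital's rule (0/0) — both numerator and denominator vanish at 2: the genuine 0/0 indeterminate that l'Hôpital exists for. The standard small-argument limits would also carry it; the rule is the systematic route.


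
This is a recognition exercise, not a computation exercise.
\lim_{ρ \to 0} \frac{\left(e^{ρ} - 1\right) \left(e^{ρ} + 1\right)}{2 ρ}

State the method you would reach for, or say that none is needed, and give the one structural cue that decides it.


Diagnosis: l'Hôpital's rule (0/0) — both numerator and denominator vanish at 0: the genuine 0/0 indeterminate that l'Hôpital exists for. Expanding numerator and denominator to first order gives the same value — the rule automates exactly that.


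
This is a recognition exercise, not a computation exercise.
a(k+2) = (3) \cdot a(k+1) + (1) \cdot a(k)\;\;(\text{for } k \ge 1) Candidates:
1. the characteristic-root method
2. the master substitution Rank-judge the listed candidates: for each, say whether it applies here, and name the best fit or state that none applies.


Best approach: the characteristic-root method — every coefficient is a fixed number and the forcing is zero — substitute r^k and read off the root equation.
- the characteristic-root method — a fit — the right tool for this form.
- the master substitution — no fixed divisor shrinks the index between calls.


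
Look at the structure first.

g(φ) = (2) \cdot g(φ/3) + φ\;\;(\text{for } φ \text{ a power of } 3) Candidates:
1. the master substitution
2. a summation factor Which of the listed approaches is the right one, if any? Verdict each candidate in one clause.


Best approach: the master substitution — the argument shrinks by the factor 3, so measure the index on a logarithmic scale and the recursion becomes a shift.
- the master substitution: yes, a natural case for it.
- a summation factor: the recursion divides its index rather than shifting it — there is no previous-term chain for a summation factor to telescope.


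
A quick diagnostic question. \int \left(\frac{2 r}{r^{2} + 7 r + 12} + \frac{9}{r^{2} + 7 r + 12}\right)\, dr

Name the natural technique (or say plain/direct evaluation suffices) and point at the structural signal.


Method: partial fractions — each factor of r^{2} + 7 r + 12 owns one elementary piece of the integrand — separate them and integrate piecewise.


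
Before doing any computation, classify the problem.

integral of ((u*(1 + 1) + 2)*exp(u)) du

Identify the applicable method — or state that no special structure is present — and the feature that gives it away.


Verdict: integration by parts — a polynomial factor (u*(1 + 1) + 2) multiplies exp(u); differentiating (u*(1 + 1) + 2) lowers its degree while exp(u) integrates cleanly, so parts wins.


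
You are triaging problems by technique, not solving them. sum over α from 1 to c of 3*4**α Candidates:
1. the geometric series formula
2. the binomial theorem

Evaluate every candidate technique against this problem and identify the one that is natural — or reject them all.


Method: the geometric series formula — the ratio of consecutive terms is the constant 4, independent of the index — a geometric sum.
- the geometric series formula — applicable, and directly so.
- the binomial theorem — there is no pair of bases whose matched powers would reassemble into a single binomial power.


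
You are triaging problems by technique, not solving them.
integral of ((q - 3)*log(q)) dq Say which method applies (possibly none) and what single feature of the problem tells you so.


Technique: integration by parts — the logarithm log(q) has no power-rule antiderivative to read off directly, but its derivative is algebraic — so differentiate log(q) and integrate the polynomial factor q - 3.


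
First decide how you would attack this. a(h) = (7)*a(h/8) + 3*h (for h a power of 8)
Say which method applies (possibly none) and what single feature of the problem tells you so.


Method: the master substitution — the argument shrinks by the factor 8, so measure the index on a logarithmic scale and the recursion becomes a shift.


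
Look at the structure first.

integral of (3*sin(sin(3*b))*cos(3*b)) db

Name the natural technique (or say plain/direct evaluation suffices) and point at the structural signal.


Best approach: u-substitution — everything non-trivial happens through the inner expression sin(3*b), and its derivative accounts for the remaining factor up to a constant, so set u = sin(3*b).


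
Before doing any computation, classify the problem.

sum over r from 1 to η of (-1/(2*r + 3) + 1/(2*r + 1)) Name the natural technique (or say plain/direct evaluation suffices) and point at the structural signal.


Diagnosis: telescoping — the generic term is a one-step difference of 1/(2*r + 1), so partial sums shortcut to endpoint evaluation.


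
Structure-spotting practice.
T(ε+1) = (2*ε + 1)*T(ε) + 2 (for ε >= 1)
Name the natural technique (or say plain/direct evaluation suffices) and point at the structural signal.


Verdict: a summation factor — first-order linear but the coefficient 2*ε + 1 moves with the index — divide by the cumulative product and telescope.


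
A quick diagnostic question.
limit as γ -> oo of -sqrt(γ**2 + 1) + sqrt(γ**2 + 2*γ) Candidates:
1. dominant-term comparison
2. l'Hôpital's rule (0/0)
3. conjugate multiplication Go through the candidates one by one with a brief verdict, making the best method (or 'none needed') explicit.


Diagnosis: conjugate multiplication — the difference sqrt(γ**2 + 2*γ) - sqrt(γ**2 + 1) is an ∞ − ∞ stalemate; its conjugate partner breaks the tie.
- dominant-term comparison: this limit is not decided by comparing leading-term growth at infinity.
- l'Hôpital's rule (0/0): the expression is a difference driving to ∞ − ∞, not a 0/0 quotient — there is no ratio for the rule to differentiate.
- conjugate multiplication — applicable, and directly so.


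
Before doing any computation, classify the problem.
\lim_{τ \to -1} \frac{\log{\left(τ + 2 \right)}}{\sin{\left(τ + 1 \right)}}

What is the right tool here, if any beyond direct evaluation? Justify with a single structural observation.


Best approach: l'Hôpital's rule (0/0) — both numerator and denominator vanish at -1: the genuine 0/0 indeterminate that l'Hôpital exists for. The standard small-argument limits would also carry it; the rule is the systematic route.


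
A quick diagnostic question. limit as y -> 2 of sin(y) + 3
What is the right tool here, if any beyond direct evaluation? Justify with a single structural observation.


Diagnosis: no special technique — the function is continuous at 2; evaluation is itself the limit, no machinery required.


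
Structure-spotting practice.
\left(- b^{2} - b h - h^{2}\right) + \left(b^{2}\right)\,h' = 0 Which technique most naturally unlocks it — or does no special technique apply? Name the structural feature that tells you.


Technique: the homogeneous substitution — the slope's numerator and denominator have matching total degree, so it depends only on h/b and the ratio substitution collapses it.


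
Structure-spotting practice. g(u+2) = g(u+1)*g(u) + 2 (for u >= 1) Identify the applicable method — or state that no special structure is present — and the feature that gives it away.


Technique: no special technique — the unknown enters the rule nonlinearly, not as a weighted sum — no linear method is even well-posed.


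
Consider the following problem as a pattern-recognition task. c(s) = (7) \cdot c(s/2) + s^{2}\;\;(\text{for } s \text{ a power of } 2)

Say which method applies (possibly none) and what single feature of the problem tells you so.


Best approach: the master substitution — the argument shrinks by the factor 2, so measure the index on a logarithmic scale and the recursion becomes a shift.


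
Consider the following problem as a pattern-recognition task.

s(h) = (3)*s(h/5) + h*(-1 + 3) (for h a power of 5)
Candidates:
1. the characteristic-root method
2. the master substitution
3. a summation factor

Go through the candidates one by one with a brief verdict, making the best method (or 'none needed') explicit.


Technique: the master substitution — the recursive call is at index h/5 rather than a shift, a divide-and-conquer shape — substituting h = 5^m linearizes it.
- the characteristic-root method: a divided-index call is not the fixed-shift linear shape that characteristic roots solve.
- the master substitution — applies; the problem has the shape this method handles.
- a summation factor: a divided-index call is outside the fixed-shift first-order family a summation factor normalizes.


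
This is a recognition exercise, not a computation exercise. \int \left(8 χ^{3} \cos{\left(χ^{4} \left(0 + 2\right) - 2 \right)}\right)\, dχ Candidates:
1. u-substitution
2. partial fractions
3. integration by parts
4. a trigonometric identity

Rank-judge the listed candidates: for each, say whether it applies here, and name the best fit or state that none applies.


Verdict: u-substitution — the only nontrivial dependence routes through (χ^{4} \left(0 + 2\right) - 2), whose derivative supplies the leftover factor up to a constant multiple — u = (χ^{4} \left(0 + 2\right) - 2) flattens it.
- u-substitution: yes — fits the structure here.
- partial fractions — the expression is not a ratio of polynomials that decomposes further.
- integration by parts — a polynomial factor is present, but its partner is not an exp, sine, or cosine of a degree-1 argument, nor a logarithm.
- a trigonometric identity — no identity rewrites this into an easier trigonometric form.


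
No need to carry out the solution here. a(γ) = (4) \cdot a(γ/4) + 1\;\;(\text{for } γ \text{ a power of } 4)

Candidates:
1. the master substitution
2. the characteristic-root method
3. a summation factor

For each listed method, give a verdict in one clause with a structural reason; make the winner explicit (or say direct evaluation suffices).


Technique: the master substitution — the argument shrinks by the factor 4, so measure the index on a logarithmic scale and the recursion becomes a shift.
- the master substitution: yes — fits the structure here.
- the characteristic-root method — the recursion divides its index rather than shifting it — outside the constant-shift family the root method covers.
- a summation factor: the recursion divides its index rather than shifting it — there is no previous-term chain for a summation factor to telescope.


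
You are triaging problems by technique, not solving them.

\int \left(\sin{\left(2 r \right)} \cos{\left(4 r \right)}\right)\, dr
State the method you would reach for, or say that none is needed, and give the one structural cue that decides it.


Best approach: a trigonometric identity — two different frequencies multiply in \sin{\left(2 r \right)} \cos{\left(4 r \right)}; the product-to-sum formula separates them.


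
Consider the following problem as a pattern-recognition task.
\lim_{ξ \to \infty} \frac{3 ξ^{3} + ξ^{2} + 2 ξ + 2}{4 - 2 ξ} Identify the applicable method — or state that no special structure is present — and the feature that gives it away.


Verdict: dominant-term comparison — divide by the highest power of ξ present: lower-order terms vanish and the dominant ratio remains. As a single quotient, the ∞/∞ shape would yield to repeated differentiation as well — the growth comparison gets there in one look.


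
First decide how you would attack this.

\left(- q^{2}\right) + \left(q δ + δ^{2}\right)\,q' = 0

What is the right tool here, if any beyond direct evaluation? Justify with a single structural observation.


Technique: the homogeneous substitution — the slope is degree-zero homogeneous: the ratio substitution v = q/δ collapses it. A Bernoulli-style rewrite — possibly after exchanging which variable is treated as dependent — would work as well; the homogeneous substitution is the more immediate reading here.


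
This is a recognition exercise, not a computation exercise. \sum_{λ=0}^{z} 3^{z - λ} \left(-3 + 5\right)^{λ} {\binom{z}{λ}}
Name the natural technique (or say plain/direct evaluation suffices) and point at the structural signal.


Technique: the binomial theorem — the binomial coefficients weight matched powers of (-3 + 5) and 3, which is exactly the expansion of a binomial power.


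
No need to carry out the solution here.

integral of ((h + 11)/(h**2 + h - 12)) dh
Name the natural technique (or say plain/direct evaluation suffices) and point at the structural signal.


Diagnosis: partial fractions — rational integrand, reducible denominator h**2 + h - 12: decompose first, integrate second.


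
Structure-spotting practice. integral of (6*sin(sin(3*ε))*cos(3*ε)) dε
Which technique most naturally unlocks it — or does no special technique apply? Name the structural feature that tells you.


Technique: u-substitution — read it as f(sin(3*ε)) times a constant multiple of d(sin(3*ε)): one substitution, u = sin(3*ε), finishes it.


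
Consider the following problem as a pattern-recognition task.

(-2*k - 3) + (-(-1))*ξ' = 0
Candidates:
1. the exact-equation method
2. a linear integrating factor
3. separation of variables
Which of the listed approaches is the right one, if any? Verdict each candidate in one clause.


Method: no special technique — the slope is a function of k alone, so integrate both sides directly.
- the exact-equation method: the unknown never enters the equation — exactness holds emptily, with nothing for the method to add.
- a linear integrating factor: with the unknown absent the integrating factor is a formality; direct integration is the working structure.
- separation of variables — separation is only trivially available — with the unknown absent from the slope this is a direct integration, not a separation problem.


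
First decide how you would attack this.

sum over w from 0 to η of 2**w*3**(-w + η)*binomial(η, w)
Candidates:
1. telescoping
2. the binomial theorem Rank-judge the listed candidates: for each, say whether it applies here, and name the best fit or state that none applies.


Verdict: the binomial theorem — the binomial coefficients weight matched powers of 2 and 3, which is exactly the expansion of a binomial power.
- telescoping: the summand is not presented as a shifted difference — a telescoping rewrite may exist, but the displayed structure does not offer one.
- the binomial theorem — a fit — the right tool for this form.


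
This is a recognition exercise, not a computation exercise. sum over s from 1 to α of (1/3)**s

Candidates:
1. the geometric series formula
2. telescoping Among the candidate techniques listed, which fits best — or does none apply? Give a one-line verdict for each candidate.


Method: the geometric series formula — the ratio of consecutive terms is the constant 1/3, independent of the index — a geometric sum.
- the geometric series formula: a fit — the right tool for this form.
- telescoping — the summand is not presented as a shifted difference — a telescoping rewrite may exist, but the displayed structure does not offer one.


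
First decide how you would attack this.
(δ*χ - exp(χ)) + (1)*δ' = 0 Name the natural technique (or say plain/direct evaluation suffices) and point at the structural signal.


Technique: a linear integrating factor — arrange it as δ' + χ·δ = (the forcing term) and the integrating factor does the rest.


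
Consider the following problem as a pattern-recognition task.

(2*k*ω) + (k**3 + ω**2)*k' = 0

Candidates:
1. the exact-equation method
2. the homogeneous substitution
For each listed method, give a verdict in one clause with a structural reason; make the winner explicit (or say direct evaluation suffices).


Method: the exact-equation method — the compatibility test passes: the k-derivative of 2*k*ω matches the ω-derivative of k**3 + ω**2, so integrate a potential.
- the exact-equation method — applies; the problem has the shape this method handles.
- the homogeneous substitution: the slope does not depend on the ratio of the variables alone.


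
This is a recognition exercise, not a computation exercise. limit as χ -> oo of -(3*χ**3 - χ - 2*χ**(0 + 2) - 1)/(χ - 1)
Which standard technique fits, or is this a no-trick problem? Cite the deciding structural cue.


Best approach: dominant-term comparison — divide through by the highest power of χ; every lower-order term dies and the dominant terms decide the limit. Viewed as a single quotient this is an ∞/∞ form — an at-infinity application of l'Hôpital's rule would also resolve it; comparing leading growth reads the answer without differentiating.


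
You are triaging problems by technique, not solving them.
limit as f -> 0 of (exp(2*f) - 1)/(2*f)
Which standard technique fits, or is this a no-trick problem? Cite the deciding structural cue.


Diagnosis: l'Hôpital's rule (0/0) — substituting 0 gives 0 over 0; differentiate top and bottom once and re-evaluate. One could equally expand both pieces locally and compare leading terms; the rule does that in one stroke.


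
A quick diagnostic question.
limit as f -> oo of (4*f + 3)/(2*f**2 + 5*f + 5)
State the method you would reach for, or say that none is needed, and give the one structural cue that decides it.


Verdict: dominant-term comparison — divide by the highest power of f present: lower-order terms vanish and the dominant ratio remains. l'Hôpital's at-infinity variant applies to the expression viewed as a single quotient; the leading-term comparison is the direct route.


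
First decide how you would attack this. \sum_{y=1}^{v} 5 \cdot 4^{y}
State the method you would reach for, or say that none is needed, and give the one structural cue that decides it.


Diagnosis: the geometric series formula — term-over-term division gives 4 every time — index-free ratio, geometric sum formula applies.


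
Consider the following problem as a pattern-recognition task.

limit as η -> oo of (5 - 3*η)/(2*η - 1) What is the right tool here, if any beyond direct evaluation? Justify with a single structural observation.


Technique: dominant-term comparison — as η grows, only the highest-degree terms matter — compare leading terms and read the limit off. l'Hôpital's at-infinity variant applies to the expression viewed as a single quotient; the leading-term comparison is the direct route.


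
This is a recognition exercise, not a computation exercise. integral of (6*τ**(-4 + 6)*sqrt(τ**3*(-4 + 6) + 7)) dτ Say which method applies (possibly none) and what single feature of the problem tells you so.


Best approach: u-substitution — the only nontrivial dependence routes through (τ**3*(-4 + 6) + 7), whose derivative supplies the leftover factor up to a constant multiple — u = (τ**3*(-4 + 6) + 7) flattens it.


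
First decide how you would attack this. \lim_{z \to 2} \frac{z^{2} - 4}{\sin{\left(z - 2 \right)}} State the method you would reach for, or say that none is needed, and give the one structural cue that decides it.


Diagnosis: l'Hôpital's rule (0/0) — substituting 2 gives 0 over 0; differentiate top and bottom once and re-evaluate. Expanding numerator and denominator to first order gives the same value — the rule automates exactly that.


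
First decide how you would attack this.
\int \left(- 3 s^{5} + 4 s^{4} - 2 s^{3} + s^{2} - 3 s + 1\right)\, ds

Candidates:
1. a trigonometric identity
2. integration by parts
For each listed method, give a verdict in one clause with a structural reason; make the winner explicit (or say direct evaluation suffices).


Method: no special technique — a term-by-term power-rule job in s; no substitution or rearrangement earns its keep here.
- a trigonometric identity: no sine or cosine appears, so there is nothing for a trigonometric identity to act on.
- integration by parts — splitting off a factor buys nothing — the integrand integrates directly without parts.


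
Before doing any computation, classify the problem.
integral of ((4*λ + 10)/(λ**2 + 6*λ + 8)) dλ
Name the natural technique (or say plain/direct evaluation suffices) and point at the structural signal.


Verdict: partial fractions — a proper rational integrand over the factorable λ**2 + 6*λ + 8: partial fractions reduce it to elementary pieces.


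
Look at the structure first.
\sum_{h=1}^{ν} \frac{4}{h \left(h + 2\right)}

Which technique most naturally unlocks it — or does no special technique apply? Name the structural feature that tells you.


Best approach: telescoping — the summand \frac{4}{h \left(h + 2\right)} decomposes into fractions whose poles differ by an integer shift — the series collapses.


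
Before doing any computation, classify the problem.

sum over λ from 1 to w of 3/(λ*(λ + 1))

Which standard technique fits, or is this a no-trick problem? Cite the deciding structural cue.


Technique: telescoping — poles of 3/(λ*(λ + 1)) differ by an integer, the telltale of a telescoping partial-fraction sum.


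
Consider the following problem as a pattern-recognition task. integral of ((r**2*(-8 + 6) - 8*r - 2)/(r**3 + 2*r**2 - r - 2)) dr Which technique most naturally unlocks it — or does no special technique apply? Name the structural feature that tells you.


Diagnosis: partial fractions — a proper rational integrand over the factorable r**3 + 2*r**2 - r - 2: partial fractions reduce it to elementary pieces.


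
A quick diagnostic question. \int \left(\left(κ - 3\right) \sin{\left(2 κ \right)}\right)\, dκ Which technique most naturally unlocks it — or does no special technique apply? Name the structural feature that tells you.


Technique: integration by parts — the integrand splits as κ - 3 times \sin{\left(2 κ \right)} — repeatedly differentiating the polynomial part kills it, which is the parts ladder.


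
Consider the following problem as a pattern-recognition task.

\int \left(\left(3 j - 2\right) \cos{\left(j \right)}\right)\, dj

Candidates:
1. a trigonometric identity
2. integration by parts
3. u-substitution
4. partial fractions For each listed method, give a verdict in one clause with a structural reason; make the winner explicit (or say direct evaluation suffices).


Verdict: integration by parts — 3 j - 2 dies after finitely many derivatives while \cos{\left(j \right)} cycles under integration — the tabular/parts setup.
- a trigonometric identity — no identity rewrites this into an easier trigonometric form.
- integration by parts — applicable, and directly so.
- u-substitution: no subexpression of the integrand pairs with its own derivative as a factor — individual terms may offer their own substitutions, but any change of variable covering the whole integral would have to be constructed from outside the expression.
- partial fractions — the expression is not a ratio of polynomials that decomposes further.


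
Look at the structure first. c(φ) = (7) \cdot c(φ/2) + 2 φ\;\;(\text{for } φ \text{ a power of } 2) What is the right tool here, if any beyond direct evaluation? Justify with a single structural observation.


Method: the master substitution — treat m = log base 2 of φ as the new clock: one recursion step advances m by one while φ scales by 2.


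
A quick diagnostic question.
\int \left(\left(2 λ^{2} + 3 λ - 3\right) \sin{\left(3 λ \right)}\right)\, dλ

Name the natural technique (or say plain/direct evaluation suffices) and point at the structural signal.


Technique: integration by parts — the integrand splits as 2 λ^{2} + 3 λ - 3 times \sin{\left(3 λ \right)} — repeatedly differentiating the polynomial part kills it, which is the parts ladder.


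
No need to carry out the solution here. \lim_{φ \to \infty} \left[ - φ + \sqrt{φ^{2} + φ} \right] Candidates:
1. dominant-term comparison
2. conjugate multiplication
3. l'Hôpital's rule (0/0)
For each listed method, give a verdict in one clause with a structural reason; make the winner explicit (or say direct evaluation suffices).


Technique: conjugate multiplication — this difference gives up after one conjugate multiplication — the radical structure cancels against its conjugate.
- dominant-term comparison — this is not a rational comparison of growth rates at infinity.
- conjugate multiplication — yes, a natural case for it.
- l'Hôpital's rule (0/0): the expression is a difference driving to ∞ − ∞, not a 0/0 quotient — there is no ratio for the rule to differentiate.


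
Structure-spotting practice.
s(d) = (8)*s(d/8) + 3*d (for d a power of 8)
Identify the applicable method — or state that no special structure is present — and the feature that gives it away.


Diagnosis: the master substitution — the recursive call is at index d/8 rather than a shift, a divide-and-conquer shape — substituting d = 8^m linearizes it.


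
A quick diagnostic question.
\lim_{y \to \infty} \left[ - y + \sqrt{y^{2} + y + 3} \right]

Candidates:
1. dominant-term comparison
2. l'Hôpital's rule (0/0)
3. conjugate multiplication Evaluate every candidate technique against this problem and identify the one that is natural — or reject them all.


Diagnosis: conjugate multiplication — divergence minus divergence hides a finite answer — expose it by pairing \sqrt{y^{2} + y + 3} - y with its conjugate.
- dominant-term comparison: no dominant power emerges to decide the limit by degree comparison.
- l'Hôpital's rule (0/0): no quotient structure at all: the clash is ∞ minus ∞, which rationalizing converts into a tractable ratio.
- conjugate multiplication — yes — fits the structure here.


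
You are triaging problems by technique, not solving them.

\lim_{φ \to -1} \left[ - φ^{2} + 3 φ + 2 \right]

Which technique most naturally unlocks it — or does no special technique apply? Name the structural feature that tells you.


Method: no special technique — the expression is continuous at -1 — substitute and evaluate; no indeterminate form appears.


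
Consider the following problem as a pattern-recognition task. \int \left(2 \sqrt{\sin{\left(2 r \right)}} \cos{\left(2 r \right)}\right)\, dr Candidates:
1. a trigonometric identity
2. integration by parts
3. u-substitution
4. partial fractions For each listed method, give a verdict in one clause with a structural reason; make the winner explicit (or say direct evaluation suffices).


Method: u-substitution — collected, the integrand has one factor that is, up to a constant, the derivative of an inner expression the rest depends on — substitute for that inner expression.
- a trigonometric identity — there is no trigonometric structure whose rewriting would simplify the integrand.
- integration by parts — the integrand does not split as a nonconstant polynomial times an exp, sine, cosine of a linear argument, or logarithm — no polynomial-kernel parts product to differentiate one side of.
- u-substitution — a fit — the right tool for this form.
- partial fractions: there is no rational-function structure to decompose.


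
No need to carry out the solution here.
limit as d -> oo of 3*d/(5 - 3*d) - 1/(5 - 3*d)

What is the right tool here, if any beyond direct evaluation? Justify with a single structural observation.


Technique: dominant-term comparison — as d grows, only the highest-degree terms matter — compare leading terms and read the limit off. As a single quotient, the ∞/∞ shape would yield to repeated differentiation as well — the growth comparison gets there in one look.


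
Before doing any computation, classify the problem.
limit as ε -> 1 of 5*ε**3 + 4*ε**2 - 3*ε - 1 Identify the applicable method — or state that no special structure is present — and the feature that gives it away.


Best approach: no special technique — the function is continuous at 1; evaluation is itself the limit, no machinery required.


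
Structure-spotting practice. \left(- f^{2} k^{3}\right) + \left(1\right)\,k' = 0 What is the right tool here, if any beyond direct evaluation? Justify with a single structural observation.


Verdict: separation of variables — the derivative equals a pure function of f (namely f^{2}) times a pure function of k (namely k^{3}); divide and integrate each side.


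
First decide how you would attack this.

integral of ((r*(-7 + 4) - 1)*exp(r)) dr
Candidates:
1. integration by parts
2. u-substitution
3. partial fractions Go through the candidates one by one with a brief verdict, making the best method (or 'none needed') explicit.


Diagnosis: integration by parts — a polynomial factor (r*(-7 + 4) - 1) multiplies exp(r); differentiating (r*(-7 + 4) - 1) lowers its degree while exp(r) integrates cleanly, so parts wins.
- integration by parts: applies; the problem has the shape this method handles.
- u-substitution — no subexpression of the integrand serves as a whole-integral substitution inner — individual terms may offer their own, but none carries its derivative as a factor of the full integrand; a working change of variable would have to be constructed from outside the expression.
- partial fractions — there is no rational-function structure to decompose.


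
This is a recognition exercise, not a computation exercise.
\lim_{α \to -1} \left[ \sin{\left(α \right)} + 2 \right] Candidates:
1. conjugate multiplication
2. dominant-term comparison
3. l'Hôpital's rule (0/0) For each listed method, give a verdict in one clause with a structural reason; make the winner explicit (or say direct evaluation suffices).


Diagnosis: no special technique — the expression is continuous at the evaluation point — substitute directly; no indeterminate form appears.
- conjugate multiplication — there are no radicals in tension whose conjugate would simplify matters.
- dominant-term comparison: no dominant power emerges to decide the limit by degree comparison.
- l'Hôpital's rule (0/0): substituting the point gives a finite value outright — there is no indeterminate clash to repair.
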